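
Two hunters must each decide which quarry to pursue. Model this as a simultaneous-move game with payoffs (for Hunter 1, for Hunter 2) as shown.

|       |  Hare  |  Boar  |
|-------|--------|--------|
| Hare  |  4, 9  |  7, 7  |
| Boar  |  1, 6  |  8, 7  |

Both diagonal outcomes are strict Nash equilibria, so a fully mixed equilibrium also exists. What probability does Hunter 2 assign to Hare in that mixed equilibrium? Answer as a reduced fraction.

Hunter 2's mix q on Hare must make Hunter 1 indifferent between Hare and Boar.
Hunter 1's payoff from Hare: 4q + 7(1−q). From Boar: 1q + 8(1−q).
Set equal: 3q = 1(1−q) → q = 1/4.

1/4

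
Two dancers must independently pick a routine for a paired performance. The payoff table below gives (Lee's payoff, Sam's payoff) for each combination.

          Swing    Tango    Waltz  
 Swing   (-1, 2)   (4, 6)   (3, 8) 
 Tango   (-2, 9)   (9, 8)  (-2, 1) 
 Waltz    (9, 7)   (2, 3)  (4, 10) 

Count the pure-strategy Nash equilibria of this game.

1

Both Waltz: Lee gets 4 (best alternative 3); Sam gets 10 (best alternative 7). Neither deviates — NE.
Both Swing is not a NE: Lee would switch to Waltz (9 > -1).
No other cell survives both best-response checks, so there is 1 pure NE.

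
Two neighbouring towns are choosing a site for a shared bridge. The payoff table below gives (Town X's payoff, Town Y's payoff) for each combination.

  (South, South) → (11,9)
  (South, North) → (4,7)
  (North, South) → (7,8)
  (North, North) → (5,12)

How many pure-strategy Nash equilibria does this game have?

2

Both South: Town X gets 11 (best alternative 7); Town Y gets 9 (best alternative 7). Neither deviates — NE.
Both North: Town X gets 5 (best alternative 4); Town Y gets 12 (best alternative 8). Neither deviates — NE.
(South, North) is not a NE: Town X would switch to North (5 > 4).
No other cell survives both best-response checks, so there are 2 pure NE.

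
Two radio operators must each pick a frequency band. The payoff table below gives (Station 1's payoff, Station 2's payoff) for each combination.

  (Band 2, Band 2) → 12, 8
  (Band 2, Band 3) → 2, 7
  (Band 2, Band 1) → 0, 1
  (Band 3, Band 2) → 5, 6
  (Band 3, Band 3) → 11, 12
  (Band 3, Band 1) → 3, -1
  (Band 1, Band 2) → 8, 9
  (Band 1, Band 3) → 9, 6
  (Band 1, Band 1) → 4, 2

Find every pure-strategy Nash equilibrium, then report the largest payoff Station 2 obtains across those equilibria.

Both Band 2 is a pure NE (Station 1: 12 ≥ 8; Station 2: 8 ≥ 7). Station 2 gets 8.
Both Band 3 is a pure NE (Station 1: 11 ≥ 9; Station 2: 12 ≥ 6). Station 2 gets 12.
Every other cell has a profitable deviation for at least one player. Highest of {8, 12} is 12.

12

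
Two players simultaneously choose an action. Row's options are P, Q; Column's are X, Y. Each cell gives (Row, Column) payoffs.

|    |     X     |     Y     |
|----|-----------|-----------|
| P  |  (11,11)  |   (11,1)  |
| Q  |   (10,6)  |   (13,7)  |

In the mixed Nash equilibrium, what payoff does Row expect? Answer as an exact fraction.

Column mixes with probability q on X, chosen so Row is indifferent: 11q + 11(1−q) = 10q + 13(1−q) gives q = 2/3.
Row's expected payoff (from either row, since indifferent) is 11·2/3 + 11·1/3 = 11.

11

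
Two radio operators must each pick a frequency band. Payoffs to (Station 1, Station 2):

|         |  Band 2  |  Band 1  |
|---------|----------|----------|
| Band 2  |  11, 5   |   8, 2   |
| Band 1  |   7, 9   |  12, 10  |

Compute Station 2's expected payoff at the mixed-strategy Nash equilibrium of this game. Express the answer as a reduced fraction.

Station 1 mixes with probability p on Band 2, chosen so Station 2 is indifferent: 5p + 9(1−p) = 2p + 10(1−p) gives p = 1/4.
Station 2's expected payoff is 5·1/4 + 9·3/4 = 8.

8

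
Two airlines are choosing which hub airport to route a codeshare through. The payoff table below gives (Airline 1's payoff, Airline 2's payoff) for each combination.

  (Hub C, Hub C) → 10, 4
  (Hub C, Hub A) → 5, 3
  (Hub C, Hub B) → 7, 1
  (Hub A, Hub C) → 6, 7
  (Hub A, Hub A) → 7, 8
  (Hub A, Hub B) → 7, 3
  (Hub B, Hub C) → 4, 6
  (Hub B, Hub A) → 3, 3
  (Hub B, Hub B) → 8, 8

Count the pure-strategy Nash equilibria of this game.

3

Both Hub C: Airline 1 gets 10 (best alternative 6); Airline 2 gets 4 (best alternative 3). Neither deviates — NE.
Both Hub A: Airline 1 gets 7 (best alternative 5); Airline 2 gets 8 (best alternative 7). Neither deviates — NE.
Both Hub B: Airline 1 gets 8 (best alternative 7); Airline 2 gets 8 (best alternative 6). Neither deviates — NE.
(Hub C, Hub B) is not a NE: Airline 1 would switch to Hub B (8 > 7).
No other cell survives both best-response checks, so there are 3 pure NE.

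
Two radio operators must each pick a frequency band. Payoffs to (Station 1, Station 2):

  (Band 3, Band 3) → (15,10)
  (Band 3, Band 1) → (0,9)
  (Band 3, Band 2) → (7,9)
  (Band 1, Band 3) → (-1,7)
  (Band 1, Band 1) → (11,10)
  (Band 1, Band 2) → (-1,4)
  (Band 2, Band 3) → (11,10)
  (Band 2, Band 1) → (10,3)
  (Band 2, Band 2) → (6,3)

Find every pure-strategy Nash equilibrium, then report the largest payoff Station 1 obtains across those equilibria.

15

Both Band 3 is a pure NE (Station 1: 15 ≥ 11; Station 2: 10 ≥ 9). Station 1 gets 15.
Both Band 1 is a pure NE (Station 1: 11 ≥ 10; Station 2: 10 ≥ 7). Station 1 gets 11.
Every other cell has a profitable deviation for at least one player. Highest of {15, 11} is 15.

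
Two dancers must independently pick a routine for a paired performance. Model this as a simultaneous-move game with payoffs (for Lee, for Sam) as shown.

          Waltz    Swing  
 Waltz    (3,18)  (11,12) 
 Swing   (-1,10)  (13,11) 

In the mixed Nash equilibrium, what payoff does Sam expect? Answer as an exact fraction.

78/7

Lee mixes with probability p on Waltz, chosen so Sam is indifferent: 18p + 10(1−p) = 12p + 11(1−p) gives p = 1/7.
Sam's expected payoff is 18·1/7 + 10·6/7 = 78/7.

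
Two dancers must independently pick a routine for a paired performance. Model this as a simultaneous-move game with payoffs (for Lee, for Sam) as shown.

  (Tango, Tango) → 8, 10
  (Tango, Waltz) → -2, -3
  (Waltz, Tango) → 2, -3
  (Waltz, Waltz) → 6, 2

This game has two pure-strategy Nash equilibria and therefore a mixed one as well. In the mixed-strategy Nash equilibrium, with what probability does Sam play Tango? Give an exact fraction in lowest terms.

Sam's mix q on Tango must make Lee indifferent between Tango and Waltz.
Lee's payoff from Tango: 8q + (-2)(1−q). From Waltz: 2q + 6(1−q).
Set equal: 6q = 8(1−q) → q = 8/14 = 4/7.

4/7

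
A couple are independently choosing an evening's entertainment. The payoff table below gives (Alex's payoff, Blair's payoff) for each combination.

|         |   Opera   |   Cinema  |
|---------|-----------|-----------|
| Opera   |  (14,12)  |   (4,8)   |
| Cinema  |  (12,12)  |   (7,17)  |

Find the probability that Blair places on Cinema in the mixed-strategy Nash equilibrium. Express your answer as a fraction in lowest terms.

Blair's mix q on Opera must make Alex indifferent between Opera and Cinema.
Alex's payoff from Opera: 14q + 4(1−q). From Cinema: 12q + 7(1−q).
Set equal: 2q = 3(1−q) → q = 3/5.
Probability on Cinema is 1 − 3/5 = 2/5.

2/5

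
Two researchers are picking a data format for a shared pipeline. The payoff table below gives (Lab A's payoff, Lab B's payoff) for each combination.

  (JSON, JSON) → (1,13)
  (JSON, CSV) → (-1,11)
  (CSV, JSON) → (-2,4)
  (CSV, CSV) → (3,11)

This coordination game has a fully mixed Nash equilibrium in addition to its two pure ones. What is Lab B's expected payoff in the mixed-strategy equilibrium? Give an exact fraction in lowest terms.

Lab A mixes with probability p on JSON, chosen so Lab B is indifferent: 13p + 4(1−p) = 11p + 11(1−p) gives p = 7/9.
Lab B's expected payoff is 13·7/9 + 4·2/9 = 11.

11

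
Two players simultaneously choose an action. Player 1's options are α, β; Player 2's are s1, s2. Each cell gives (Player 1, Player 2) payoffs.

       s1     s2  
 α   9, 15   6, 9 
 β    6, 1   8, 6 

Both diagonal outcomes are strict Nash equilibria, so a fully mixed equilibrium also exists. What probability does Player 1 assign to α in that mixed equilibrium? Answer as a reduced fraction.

5/11

Player 1's mix p on α must make Player 2 indifferent between s1 and s2.
Player 2's payoff from s1: 15p + 1(1−p). From s2: 9p + 6(1−p).
Set equal: 6p = 5(1−p) → p = 5/11.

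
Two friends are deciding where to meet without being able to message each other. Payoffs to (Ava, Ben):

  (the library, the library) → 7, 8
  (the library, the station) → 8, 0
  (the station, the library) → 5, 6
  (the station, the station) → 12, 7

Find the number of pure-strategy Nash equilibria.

2

Both the library: Ava gets 7 (best alternative 5); Ben gets 8 (best alternative 0). Neither deviates — NE.
Both the station: Ava gets 12 (best alternative 8); Ben gets 7 (best alternative 6). Neither deviates — NE.
(the library, the station) is not a NE: Ava would switch to the station (12 > 8).
No other cell survives both best-response checks, so there are 2 pure NE.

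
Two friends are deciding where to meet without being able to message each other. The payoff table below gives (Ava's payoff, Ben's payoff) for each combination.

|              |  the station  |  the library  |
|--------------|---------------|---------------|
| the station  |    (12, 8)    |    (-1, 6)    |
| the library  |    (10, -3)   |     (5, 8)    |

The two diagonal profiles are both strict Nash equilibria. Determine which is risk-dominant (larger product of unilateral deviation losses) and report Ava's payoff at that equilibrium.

5

At both the station: Ava loses 12 − 10 = 2 by deviating; Ben loses 8 − 6 = 2. Product = 2·2 = 4.
At both the library: Ava loses 5 − (-1) = 6 by deviating; Ben loses 8 − (-3) = 11. Product = 6·11 = 66.
66 > 4, so both the library is risk-dominant. Ava's payoff there is 5.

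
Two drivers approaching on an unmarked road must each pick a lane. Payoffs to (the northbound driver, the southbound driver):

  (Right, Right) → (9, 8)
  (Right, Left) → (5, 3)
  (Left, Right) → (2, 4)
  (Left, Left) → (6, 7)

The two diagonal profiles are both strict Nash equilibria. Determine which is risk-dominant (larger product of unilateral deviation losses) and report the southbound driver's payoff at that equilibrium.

At both Right: the northbound driver loses 9 − 2 = 7 by deviating; the southbound driver loses 8 − 3 = 5. Product = 7·5 = 35.
At both Left: the northbound driver loses 6 − 5 = 1 by deviating; the southbound driver loses 7 − 4 = 3. Product = 1·3 = 3.
35 > 3, so both Right is risk-dominant. The southbound driver's payoff there is 8.

8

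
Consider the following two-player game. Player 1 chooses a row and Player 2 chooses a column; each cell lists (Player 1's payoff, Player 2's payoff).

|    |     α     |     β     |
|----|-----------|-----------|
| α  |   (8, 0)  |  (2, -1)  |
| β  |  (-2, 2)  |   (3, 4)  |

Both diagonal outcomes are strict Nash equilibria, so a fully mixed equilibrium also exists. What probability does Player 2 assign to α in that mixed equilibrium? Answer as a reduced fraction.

Player 2's mix q on α must make Player 1 indifferent between α and β.
Player 1's payoff from α: 8q + 2(1−q). From β: (-2)q + 3(1−q).
Set equal: 10q = 1(1−q) → q = 1/11.

1/11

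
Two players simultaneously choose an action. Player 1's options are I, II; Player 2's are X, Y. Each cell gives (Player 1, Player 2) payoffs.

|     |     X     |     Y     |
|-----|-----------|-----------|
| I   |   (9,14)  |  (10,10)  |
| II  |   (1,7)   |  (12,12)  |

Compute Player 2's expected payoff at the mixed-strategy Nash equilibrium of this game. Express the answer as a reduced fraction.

Player 1 mixes with probability p on I, chosen so Player 2 is indifferent: 14p + 7(1−p) = 10p + 12(1−p) gives p = 5/9.
Player 2's expected payoff is 14·5/9 + 7·4/9 = 98/9.

98/9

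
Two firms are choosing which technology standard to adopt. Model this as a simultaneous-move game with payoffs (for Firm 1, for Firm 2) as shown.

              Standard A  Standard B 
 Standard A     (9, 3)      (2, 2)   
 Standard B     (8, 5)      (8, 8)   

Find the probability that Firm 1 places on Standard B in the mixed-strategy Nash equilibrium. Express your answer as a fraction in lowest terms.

1/4

Firm 1's mix p on Standard A must make Firm 2 indifferent between Standard A and Standard B.
Firm 2's payoff from Standard A: 3p + 5(1−p). From Standard B: 2p + 8(1−p).
Set equal: 1p = 3(1−p) → p = 3/4.
Probability on Standard B is 1 − 3/4 = 1/4.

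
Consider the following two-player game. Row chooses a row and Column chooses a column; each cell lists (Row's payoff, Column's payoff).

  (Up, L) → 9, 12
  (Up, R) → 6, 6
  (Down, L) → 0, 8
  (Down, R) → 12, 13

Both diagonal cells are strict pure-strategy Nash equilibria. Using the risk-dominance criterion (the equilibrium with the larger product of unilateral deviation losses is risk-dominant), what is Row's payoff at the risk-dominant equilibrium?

At (Up, L): Row loses 9 − 0 = 9 by deviating; Column loses 12 − 6 = 6. Product = 9·6 = 54.
At (Down, R): Row loses 12 − 6 = 6 by deviating; Column loses 13 − 8 = 5. Product = 6·5 = 30.
54 > 30, so (Up, L) is risk-dominant. Row's payoff there is 9.

9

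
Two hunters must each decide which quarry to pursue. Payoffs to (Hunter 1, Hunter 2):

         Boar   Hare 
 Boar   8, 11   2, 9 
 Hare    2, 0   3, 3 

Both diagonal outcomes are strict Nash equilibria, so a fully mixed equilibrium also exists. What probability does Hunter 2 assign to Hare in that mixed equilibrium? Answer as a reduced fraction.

6/7

Hunter 2's mix q on Boar must make Hunter 1 indifferent between Boar and Hare.
Hunter 1's payoff from Boar: 8q + 2(1−q). From Hare: 2q + 3(1−q).
Set equal: 6q = 1(1−q) → q = 1/7.
Probability on Hare is 1 − 1/7 = 6/7.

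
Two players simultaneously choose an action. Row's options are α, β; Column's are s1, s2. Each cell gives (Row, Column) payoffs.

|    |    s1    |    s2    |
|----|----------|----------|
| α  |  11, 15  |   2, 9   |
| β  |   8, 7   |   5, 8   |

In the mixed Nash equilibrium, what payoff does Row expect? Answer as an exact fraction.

13/2

Column mixes with probability q on s1, chosen so Row is indifferent: 11q + 2(1−q) = 8q + 5(1−q) gives q = 1/2.
Row's expected payoff (from either row, since indifferent) is 11·1/2 + 2·1/2 = 13/2.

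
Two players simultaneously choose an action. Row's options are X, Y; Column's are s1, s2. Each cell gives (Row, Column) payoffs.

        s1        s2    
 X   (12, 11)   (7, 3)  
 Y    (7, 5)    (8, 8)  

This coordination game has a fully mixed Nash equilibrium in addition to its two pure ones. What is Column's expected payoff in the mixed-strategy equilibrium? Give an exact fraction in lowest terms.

Row mixes with probability p on X, chosen so Column is indifferent: 11p + 5(1−p) = 3p + 8(1−p) gives p = 3/11.
Column's expected payoff is 11·3/11 + 5·8/11 = 73/11.

73/11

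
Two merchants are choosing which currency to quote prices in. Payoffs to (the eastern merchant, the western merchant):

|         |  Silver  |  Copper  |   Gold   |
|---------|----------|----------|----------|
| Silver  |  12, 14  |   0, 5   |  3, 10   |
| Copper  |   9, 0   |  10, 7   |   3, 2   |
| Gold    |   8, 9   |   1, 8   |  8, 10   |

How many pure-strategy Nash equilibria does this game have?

Both Silver: the eastern merchant gets 12 (best alternative 9); the western merchant gets 14 (best alternative 10). Neither deviates — NE.
Both Copper: the eastern merchant gets 10 (best alternative 1); the western merchant gets 7 (best alternative 2). Neither deviates — NE.
Both Gold: the eastern merchant gets 8 (best alternative 3); the western merchant gets 10 (best alternative 9). Neither deviates — NE.
(Gold, Copper) is not a NE: the eastern merchant would switch to Copper (10 > 1).
No other cell survives both best-response checks, so there are 3 pure NE.

3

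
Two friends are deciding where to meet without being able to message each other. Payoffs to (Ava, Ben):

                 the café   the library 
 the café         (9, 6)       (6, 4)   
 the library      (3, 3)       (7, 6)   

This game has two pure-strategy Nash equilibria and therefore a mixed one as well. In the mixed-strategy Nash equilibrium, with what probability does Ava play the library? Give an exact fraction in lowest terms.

2/5

Ava's mix p on the café must make Ben indifferent between the café and the library.
Ben's payoff from the café: 6p + 3(1−p). From the library: 4p + 6(1−p).
Set equal: 2p = 3(1−p) → p = 3/5.
Probability on the library is 1 − 3/5 = 2/5.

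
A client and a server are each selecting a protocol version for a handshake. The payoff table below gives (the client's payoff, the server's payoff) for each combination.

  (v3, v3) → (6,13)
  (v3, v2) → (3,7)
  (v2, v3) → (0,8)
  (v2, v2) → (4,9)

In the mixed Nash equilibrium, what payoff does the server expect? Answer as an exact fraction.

61/7

The client mixes with probability p on v3, chosen so the server is indifferent: 13p + 8(1−p) = 7p + 9(1−p) gives p = 1/7.
The server's expected payoff is 13·1/7 + 8·6/7 = 61/7.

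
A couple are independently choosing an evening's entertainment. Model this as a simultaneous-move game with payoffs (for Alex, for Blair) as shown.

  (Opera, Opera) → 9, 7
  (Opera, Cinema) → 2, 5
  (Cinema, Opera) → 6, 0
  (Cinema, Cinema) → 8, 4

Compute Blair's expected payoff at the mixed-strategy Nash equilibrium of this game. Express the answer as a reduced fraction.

Alex mixes with probability p on Opera, chosen so Blair is indifferent: 7p + 0(1−p) = 5p + 4(1−p) gives p = 2/3.
Blair's expected payoff is 7·2/3 + 0·1/3 = 14/3.

14/3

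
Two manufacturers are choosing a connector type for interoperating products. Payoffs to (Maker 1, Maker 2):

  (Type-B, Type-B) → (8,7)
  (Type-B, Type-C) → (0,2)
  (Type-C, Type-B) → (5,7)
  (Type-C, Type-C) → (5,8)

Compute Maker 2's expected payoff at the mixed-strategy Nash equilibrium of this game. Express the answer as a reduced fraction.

Maker 1 mixes with probability p on Type-B, chosen so Maker 2 is indifferent: 7p + 7(1−p) = 2p + 8(1−p) gives p = 1/6.
Maker 2's expected payoff is 7·1/6 + 7·5/6 = 7.

7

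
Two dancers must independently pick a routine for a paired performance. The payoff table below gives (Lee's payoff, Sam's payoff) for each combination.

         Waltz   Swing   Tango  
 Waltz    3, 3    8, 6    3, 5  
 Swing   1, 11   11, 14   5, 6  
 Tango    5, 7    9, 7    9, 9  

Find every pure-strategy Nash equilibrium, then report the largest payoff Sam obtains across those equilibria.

Both Swing is a pure NE (Lee: 11 ≥ 9; Sam: 14 ≥ 11). Sam gets 14.
Both Tango is a pure NE (Lee: 9 ≥ 5; Sam: 9 ≥ 7). Sam gets 9.
Every other cell has a profitable deviation for at least one player. Highest of {14, 9} is 14.

14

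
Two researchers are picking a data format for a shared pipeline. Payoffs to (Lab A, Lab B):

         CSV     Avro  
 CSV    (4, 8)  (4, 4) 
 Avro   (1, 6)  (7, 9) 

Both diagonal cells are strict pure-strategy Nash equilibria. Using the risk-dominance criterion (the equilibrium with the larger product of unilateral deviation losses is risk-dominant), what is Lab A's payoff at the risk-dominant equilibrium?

At both CSV: Lab A loses 4 − 1 = 3 by deviating; Lab B loses 8 − 4 = 4. Product = 3·4 = 12.
At both Avro: Lab A loses 7 − 4 = 3 by deviating; Lab B loses 9 − 6 = 3. Product = 3·3 = 9.
12 > 9, so both CSV is risk-dominant. Lab A's payoff there is 4.

4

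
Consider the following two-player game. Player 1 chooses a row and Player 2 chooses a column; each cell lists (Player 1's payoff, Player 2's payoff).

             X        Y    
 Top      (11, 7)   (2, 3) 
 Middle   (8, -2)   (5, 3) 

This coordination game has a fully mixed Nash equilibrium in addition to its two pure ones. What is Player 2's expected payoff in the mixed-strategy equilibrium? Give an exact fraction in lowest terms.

3

Player 1 mixes with probability p on Top, chosen so Player 2 is indifferent: 7p + (-2)(1−p) = 3p + 3(1−p) gives p = 5/9.
Player 2's expected payoff is 7·5/9 + (-2)·4/9 = 3.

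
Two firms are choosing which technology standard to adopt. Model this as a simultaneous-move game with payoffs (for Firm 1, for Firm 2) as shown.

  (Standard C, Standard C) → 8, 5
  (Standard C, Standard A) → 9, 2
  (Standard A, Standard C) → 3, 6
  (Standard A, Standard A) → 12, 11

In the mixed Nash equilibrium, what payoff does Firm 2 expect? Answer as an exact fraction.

Firm 1 mixes with probability p on Standard C, chosen so Firm 2 is indifferent: 5p + 6(1−p) = 2p + 11(1−p) gives p = 5/8.
Firm 2's expected payoff is 5·5/8 + 6·3/8 = 43/8.

43/8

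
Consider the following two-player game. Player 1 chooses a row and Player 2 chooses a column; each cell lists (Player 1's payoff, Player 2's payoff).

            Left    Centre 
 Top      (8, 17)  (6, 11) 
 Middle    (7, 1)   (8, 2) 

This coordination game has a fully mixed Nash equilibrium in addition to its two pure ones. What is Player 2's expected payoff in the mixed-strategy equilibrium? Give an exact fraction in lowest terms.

23/7

Player 1 mixes with probability p on Top, chosen so Player 2 is indifferent: 17p + 1(1−p) = 11p + 2(1−p) gives p = 1/7.
Player 2's expected payoff is 17·1/7 + 1·6/7 = 23/7.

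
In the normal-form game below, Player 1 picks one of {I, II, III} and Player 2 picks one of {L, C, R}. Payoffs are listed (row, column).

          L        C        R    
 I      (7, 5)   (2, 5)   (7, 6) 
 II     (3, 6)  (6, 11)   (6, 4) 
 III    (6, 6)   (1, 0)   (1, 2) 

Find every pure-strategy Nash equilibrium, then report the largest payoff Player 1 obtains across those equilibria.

7

(I, R) is a pure NE (Player 1: 7 ≥ 6; Player 2: 6 ≥ 5). Player 1 gets 7.
(II, C) is a pure NE (Player 1: 6 ≥ 2; Player 2: 11 ≥ 6). Player 1 gets 6.
Every other cell has a profitable deviation for at least one player. Highest of {7, 6} is 7.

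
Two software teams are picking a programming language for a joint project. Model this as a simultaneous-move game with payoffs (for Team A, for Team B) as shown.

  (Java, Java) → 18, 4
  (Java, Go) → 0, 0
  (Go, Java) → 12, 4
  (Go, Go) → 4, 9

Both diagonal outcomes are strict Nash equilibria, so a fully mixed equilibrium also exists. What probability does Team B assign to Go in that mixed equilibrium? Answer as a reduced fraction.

3/5

Team B's mix q on Java must make Team A indifferent between Java and Go.
Team A's payoff from Java: 18q + 0(1−q). From Go: 12q + 4(1−q).
Set equal: 6q = 4(1−q) → q = 4/10 = 2/5.
Probability on Go is 1 − 2/5 = 3/5.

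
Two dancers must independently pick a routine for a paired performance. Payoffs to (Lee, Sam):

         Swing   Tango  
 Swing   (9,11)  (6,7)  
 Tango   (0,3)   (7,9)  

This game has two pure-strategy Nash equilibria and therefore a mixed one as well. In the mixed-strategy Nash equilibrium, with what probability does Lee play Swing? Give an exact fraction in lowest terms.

3/5

Lee's mix p on Swing must make Sam indifferent between Swing and Tango.
Sam's payoff from Swing: 11p + 3(1−p). From Tango: 7p + 9(1−p).
Set equal: 4p = 6(1−p) → p = 6/10 = 3/5.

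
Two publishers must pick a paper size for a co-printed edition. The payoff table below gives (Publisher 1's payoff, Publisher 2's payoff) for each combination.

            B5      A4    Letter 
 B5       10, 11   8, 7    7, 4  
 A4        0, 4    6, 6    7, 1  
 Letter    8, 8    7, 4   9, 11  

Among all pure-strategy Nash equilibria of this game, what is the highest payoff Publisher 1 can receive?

10

Both B5 is a pure NE (Publisher 1: 10 ≥ 8; Publisher 2: 11 ≥ 7). Publisher 1 gets 10.
Both Letter is a pure NE (Publisher 1: 9 ≥ 7; Publisher 2: 11 ≥ 8). Publisher 1 gets 9.
Every other cell has a profitable deviation for at least one player. Highest of {10, 9} is 10.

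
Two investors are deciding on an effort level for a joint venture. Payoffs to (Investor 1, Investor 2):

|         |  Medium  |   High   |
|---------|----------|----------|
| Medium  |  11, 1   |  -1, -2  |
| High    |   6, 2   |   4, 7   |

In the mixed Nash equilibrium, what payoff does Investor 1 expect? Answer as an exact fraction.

5

Investor 2 mixes with probability q on Medium, chosen so Investor 1 is indifferent: 11q + (-1)(1−q) = 6q + 4(1−q) gives q = 1/2.
Investor 1's expected payoff (from either row, since indifferent) is 11·1/2 + (-1)·1/2 = 5.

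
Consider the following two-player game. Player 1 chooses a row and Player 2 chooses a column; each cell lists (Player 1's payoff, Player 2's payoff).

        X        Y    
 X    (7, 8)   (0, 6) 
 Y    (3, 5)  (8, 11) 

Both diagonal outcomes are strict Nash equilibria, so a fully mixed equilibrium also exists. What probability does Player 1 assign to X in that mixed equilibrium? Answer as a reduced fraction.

3/4

Player 1's mix p on X must make Player 2 indifferent between X and Y.
Player 2's payoff from X: 8p + 5(1−p). From Y: 6p + 11(1−p).
Set equal: 2p = 6(1−p) → p = 6/8 = 3/4.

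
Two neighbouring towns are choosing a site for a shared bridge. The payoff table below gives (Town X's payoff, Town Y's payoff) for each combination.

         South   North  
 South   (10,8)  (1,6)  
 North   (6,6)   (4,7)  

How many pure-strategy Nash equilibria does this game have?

2

Both South: Town X gets 10 (best alternative 6); Town Y gets 8 (best alternative 6). Neither deviates — NE.
Both North: Town X gets 4 (best alternative 1); Town Y gets 7 (best alternative 6). Neither deviates — NE.
(North, South) is not a NE: Town X would switch to South (10 > 6).
No other cell survives both best-response checks, so there are 2 pure NE.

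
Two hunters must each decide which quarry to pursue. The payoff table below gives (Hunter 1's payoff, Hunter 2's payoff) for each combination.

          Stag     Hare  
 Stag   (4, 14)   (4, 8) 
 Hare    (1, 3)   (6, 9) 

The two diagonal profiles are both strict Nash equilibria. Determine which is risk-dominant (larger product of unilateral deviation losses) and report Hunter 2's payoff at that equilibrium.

At both Stag: Hunter 1 loses 4 − 1 = 3 by deviating; Hunter 2 loses 14 − 8 = 6. Product = 3·6 = 18.
At both Hare: Hunter 1 loses 6 − 4 = 2 by deviating; Hunter 2 loses 9 − 3 = 6. Product = 2·6 = 12.
18 > 12, so both Stag is risk-dominant. Hunter 2's payoff there is 14.

14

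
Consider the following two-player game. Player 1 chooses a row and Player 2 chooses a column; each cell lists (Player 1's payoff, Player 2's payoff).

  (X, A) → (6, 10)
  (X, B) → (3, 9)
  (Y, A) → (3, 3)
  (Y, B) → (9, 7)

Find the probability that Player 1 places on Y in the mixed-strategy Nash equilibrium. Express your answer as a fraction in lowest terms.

1/5

Player 1's mix p on X must make Player 2 indifferent between A and B.
Player 2's payoff from A: 10p + 3(1−p). From B: 9p + 7(1−p).
Set equal: 1p = 4(1−p) → p = 4/5.
Probability on Y is 1 − 4/5 = 1/5.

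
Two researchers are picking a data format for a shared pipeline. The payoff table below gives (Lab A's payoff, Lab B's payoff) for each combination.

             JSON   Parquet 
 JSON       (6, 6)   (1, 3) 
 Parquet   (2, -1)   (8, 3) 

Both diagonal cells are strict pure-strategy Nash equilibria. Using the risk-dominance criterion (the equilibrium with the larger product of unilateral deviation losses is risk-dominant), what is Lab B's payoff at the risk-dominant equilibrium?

3

At both JSON: Lab A loses 6 − 2 = 4 by deviating; Lab B loses 6 − 3 = 3. Product = 4·3 = 12.
At both Parquet: Lab A loses 8 − 1 = 7 by deviating; Lab B loses 3 − (-1) = 4. Product = 7·4 = 28.
28 > 12, so both Parquet is risk-dominant. Lab B's payoff there is 3.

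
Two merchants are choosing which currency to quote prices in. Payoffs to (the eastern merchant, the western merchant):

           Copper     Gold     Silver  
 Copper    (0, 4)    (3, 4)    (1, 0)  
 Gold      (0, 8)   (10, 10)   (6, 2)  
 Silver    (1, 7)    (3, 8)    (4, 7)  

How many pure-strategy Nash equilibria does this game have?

1

Both Gold: the eastern merchant gets 10 (best alternative 3); the western merchant gets 10 (best alternative 8). Neither deviates — NE.
Both Silver is not a NE: the eastern merchant would switch to Gold (6 > 4).
No other cell survives both best-response checks, so there is 1 pure NE.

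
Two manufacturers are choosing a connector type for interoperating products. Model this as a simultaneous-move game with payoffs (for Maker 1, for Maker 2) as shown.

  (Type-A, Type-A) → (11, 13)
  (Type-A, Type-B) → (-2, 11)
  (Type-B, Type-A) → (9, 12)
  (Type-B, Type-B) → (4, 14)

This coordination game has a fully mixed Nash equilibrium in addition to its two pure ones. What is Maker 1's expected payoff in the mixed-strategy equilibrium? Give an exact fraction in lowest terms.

Maker 2 mixes with probability q on Type-A, chosen so Maker 1 is indifferent: 11q + (-2)(1−q) = 9q + 4(1−q) gives q = 3/4.
Maker 1's expected payoff (from either row, since indifferent) is 11·3/4 + (-2)·1/4 = 31/4.

31/4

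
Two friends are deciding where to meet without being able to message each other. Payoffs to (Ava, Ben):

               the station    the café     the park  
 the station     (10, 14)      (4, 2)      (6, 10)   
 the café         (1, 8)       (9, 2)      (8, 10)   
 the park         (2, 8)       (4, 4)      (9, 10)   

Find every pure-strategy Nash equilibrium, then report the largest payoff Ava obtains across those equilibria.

10

Both the station is a pure NE (Ava: 10 ≥ 2; Ben: 14 ≥ 10). Ava gets 10.
Both the park is a pure NE (Ava: 9 ≥ 8; Ben: 10 ≥ 8). Ava gets 9.
Every other cell has a profitable deviation for at least one player. Highest of {10, 9} is 10.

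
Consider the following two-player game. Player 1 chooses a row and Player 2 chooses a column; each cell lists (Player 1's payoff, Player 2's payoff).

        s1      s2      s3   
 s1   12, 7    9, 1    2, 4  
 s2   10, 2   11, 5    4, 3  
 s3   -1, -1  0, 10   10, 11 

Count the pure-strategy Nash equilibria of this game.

3

Both s1: Player 1 gets 12 (best alternative 10); Player 2 gets 7 (best alternative 4). Neither deviates — NE.
Both s2: Player 1 gets 11 (best alternative 9); Player 2 gets 5 (best alternative 3). Neither deviates — NE.
Both s3: Player 1 gets 10 (best alternative 4); Player 2 gets 11 (best alternative 10). Neither deviates — NE.
(s1, s2) is not a NE: Player 1 would switch to s2 (11 > 9).
No other cell survives both best-response checks, so there are 3 pure NE.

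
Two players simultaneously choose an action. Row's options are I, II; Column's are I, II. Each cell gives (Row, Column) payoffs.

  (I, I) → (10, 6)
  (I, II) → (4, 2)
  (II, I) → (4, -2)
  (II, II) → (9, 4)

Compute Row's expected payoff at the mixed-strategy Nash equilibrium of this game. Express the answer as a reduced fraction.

Column mixes with probability q on I, chosen so Row is indifferent: 10q + 4(1−q) = 4q + 9(1−q) gives q = 5/11.
Row's expected payoff (from either row, since indifferent) is 10·5/11 + 4·6/11 = 74/11.

74/11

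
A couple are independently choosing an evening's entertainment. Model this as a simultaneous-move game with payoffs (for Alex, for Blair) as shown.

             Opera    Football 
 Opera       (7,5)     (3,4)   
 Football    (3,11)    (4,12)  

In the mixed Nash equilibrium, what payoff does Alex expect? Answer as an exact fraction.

Blair mixes with probability q on Opera, chosen so Alex is indifferent: 7q + 3(1−q) = 3q + 4(1−q) gives q = 1/5.
Alex's expected payoff (from either row, since indifferent) is 7·1/5 + 3·4/5 = 19/5.

19/5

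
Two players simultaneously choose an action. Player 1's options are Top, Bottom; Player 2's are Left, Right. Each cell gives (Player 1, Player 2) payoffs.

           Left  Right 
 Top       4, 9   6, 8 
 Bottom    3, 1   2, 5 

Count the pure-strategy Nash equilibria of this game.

(Top, Left): Player 1 gets 4 (best alternative 3); Player 2 gets 9 (best alternative 8). Neither deviates — NE.
(Bottom, Right) is not a NE: Player 1 would switch to Top (6 > 2).
No other cell survives both best-response checks, so there is 1 pure NE.

1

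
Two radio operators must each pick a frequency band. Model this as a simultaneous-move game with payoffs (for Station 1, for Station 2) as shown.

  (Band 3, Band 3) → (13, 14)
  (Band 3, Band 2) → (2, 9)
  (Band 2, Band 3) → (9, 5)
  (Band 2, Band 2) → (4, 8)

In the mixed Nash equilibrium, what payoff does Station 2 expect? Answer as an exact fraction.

Station 1 mixes with probability p on Band 3, chosen so Station 2 is indifferent: 14p + 5(1−p) = 9p + 8(1−p) gives p = 3/8.
Station 2's expected payoff is 14·3/8 + 5·5/8 = 67/8.

67/8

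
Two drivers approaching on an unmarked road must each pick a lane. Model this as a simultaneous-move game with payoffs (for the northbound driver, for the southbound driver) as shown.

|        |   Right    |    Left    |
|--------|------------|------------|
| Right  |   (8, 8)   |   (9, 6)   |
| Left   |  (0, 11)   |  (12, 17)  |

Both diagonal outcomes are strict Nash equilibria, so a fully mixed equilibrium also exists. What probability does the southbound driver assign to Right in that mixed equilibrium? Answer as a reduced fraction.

3/11

The southbound driver's mix q on Right must make the northbound driver indifferent between Right and Left.
The northbound driver's payoff from Right: 8q + 9(1−q). From Left: 0q + 12(1−q).
Set equal: 8q = 3(1−q) → q = 3/11.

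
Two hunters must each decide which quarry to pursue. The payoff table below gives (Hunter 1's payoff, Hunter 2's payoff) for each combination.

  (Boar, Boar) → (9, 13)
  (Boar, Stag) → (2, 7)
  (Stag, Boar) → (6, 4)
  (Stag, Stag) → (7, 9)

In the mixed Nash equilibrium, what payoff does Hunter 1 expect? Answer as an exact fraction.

Hunter 2 mixes with probability q on Boar, chosen so Hunter 1 is indifferent: 9q + 2(1−q) = 6q + 7(1−q) gives q = 5/8.
Hunter 1's expected payoff (from either row, since indifferent) is 9·5/8 + 2·3/8 = 51/8.

51/8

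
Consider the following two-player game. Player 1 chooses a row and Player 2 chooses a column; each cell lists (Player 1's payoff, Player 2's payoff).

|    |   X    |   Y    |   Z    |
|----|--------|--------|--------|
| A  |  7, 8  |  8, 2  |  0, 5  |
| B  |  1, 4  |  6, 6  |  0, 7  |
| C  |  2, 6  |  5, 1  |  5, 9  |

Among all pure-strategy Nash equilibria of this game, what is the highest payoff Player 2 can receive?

(A, X) is a pure NE (Player 1: 7 ≥ 2; Player 2: 8 ≥ 5). Player 2 gets 8.
(C, Z) is a pure NE (Player 1: 5 ≥ 0; Player 2: 9 ≥ 6). Player 2 gets 9.
Every other cell has a profitable deviation for at least one player. Highest of {8, 9} is 9.

9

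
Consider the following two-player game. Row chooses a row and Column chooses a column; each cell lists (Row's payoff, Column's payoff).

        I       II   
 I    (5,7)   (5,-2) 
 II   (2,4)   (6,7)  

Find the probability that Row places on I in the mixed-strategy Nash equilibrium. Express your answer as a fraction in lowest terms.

Row's mix p on I must make Column indifferent between I and II.
Column's payoff from I: 7p + 4(1−p). From II: (-2)p + 7(1−p).
Set equal: 9p = 3(1−p) → p = 3/12 = 1/4.

1/4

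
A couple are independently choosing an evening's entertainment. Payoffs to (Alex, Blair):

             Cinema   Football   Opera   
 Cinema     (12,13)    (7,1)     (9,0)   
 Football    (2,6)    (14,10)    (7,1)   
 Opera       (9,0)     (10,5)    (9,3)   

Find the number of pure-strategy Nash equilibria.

2

Both Cinema: Alex gets 12 (best alternative 9); Blair gets 13 (best alternative 1). Neither deviates — NE.
Both Football: Alex gets 14 (best alternative 10); Blair gets 10 (best alternative 6). Neither deviates — NE.
Both Opera is not a NE: Blair would switch to Football (5 > 3).
No other cell survives both best-response checks, so there are 2 pure NE.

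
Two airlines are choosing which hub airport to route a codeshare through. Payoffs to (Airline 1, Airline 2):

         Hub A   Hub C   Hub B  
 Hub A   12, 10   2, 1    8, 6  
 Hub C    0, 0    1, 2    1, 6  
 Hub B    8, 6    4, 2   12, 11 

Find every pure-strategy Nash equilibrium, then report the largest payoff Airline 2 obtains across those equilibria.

11

Both Hub A is a pure NE (Airline 1: 12 ≥ 8; Airline 2: 10 ≥ 6). Airline 2 gets 10.
Both Hub B is a pure NE (Airline 1: 12 ≥ 8; Airline 2: 11 ≥ 6). Airline 2 gets 11.
Every other cell has a profitable deviation for at least one player. Highest of {10, 11} is 11.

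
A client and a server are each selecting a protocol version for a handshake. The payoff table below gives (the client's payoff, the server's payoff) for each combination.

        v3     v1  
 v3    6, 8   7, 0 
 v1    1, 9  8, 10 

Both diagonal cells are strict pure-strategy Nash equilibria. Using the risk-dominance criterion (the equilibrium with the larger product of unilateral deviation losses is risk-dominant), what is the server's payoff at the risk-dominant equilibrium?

8

At both v3: the client loses 6 − 1 = 5 by deviating; the server loses 8 − 0 = 8. Product = 5·8 = 40.
At both v1: the client loses 8 − 7 = 1 by deviating; the server loses 10 − 9 = 1. Product = 1·1 = 1.
40 > 1, so both v3 is risk-dominant. The server's payoff there is 8.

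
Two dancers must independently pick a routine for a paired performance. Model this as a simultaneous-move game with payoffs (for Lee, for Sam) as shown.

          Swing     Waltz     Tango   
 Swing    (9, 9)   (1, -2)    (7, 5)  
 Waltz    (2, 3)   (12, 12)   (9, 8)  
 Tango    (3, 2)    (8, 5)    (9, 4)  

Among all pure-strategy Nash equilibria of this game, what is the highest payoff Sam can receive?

12

Both Swing is a pure NE (Lee: 9 ≥ 3; Sam: 9 ≥ 5). Sam gets 9.
Both Waltz is a pure NE (Lee: 12 ≥ 8; Sam: 12 ≥ 8). Sam gets 12.
Every other cell has a profitable deviation for at least one player. Highest of {9, 12} is 12.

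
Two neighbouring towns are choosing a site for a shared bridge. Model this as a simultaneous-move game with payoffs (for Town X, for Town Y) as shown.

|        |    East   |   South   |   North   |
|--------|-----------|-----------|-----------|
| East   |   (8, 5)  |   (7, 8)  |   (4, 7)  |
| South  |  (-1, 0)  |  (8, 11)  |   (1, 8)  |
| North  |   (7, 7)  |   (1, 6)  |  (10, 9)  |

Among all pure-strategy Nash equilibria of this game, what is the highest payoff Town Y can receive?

Both South is a pure NE (Town X: 8 ≥ 7; Town Y: 11 ≥ 8). Town Y gets 11.
Both North is a pure NE (Town X: 10 ≥ 4; Town Y: 9 ≥ 7). Town Y gets 9.
Every other cell has a profitable deviation for at least one player. Highest of {11, 9} is 11.

11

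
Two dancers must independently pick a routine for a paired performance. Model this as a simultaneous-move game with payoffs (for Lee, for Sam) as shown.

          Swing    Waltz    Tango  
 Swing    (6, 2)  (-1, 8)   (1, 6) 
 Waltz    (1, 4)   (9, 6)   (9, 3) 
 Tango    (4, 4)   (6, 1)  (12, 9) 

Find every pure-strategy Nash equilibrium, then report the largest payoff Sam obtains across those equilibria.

9

Both Waltz is a pure NE (Lee: 9 ≥ 6; Sam: 6 ≥ 4). Sam gets 6.
Both Tango is a pure NE (Lee: 12 ≥ 9; Sam: 9 ≥ 4). Sam gets 9.
Every other cell has a profitable deviation for at least one player. Highest of {6, 9} is 9.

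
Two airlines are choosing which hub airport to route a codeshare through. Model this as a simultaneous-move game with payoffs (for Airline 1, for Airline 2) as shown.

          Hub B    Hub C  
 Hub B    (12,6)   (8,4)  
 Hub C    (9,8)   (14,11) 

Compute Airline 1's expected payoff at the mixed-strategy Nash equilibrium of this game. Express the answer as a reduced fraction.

Airline 2 mixes with probability q on Hub B, chosen so Airline 1 is indifferent: 12q + 8(1−q) = 9q + 14(1−q) gives q = 2/3.
Airline 1's expected payoff (from either row, since indifferent) is 12·2/3 + 8·1/3 = 32/3.

32/3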